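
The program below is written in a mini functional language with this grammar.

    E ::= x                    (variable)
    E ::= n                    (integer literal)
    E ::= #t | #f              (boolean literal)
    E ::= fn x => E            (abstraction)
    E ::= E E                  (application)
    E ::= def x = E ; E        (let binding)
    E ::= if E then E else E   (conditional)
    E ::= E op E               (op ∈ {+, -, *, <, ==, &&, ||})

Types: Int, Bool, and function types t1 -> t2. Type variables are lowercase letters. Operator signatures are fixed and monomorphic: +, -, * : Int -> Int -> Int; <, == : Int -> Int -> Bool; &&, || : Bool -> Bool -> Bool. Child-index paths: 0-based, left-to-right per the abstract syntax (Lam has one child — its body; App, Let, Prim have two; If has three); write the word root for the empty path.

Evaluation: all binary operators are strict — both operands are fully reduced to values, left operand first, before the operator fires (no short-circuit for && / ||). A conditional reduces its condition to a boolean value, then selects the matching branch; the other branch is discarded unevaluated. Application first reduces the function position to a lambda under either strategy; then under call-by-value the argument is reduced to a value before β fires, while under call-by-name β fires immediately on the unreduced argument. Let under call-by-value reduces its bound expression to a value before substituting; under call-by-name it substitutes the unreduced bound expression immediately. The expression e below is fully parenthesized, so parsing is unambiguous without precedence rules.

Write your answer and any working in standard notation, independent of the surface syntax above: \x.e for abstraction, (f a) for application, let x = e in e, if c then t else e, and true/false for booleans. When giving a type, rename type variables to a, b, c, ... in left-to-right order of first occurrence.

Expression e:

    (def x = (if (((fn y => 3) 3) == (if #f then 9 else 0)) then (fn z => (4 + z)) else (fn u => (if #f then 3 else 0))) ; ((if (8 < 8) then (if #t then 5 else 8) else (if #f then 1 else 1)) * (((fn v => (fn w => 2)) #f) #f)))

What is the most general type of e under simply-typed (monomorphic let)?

Answer: Int

Derivation:
\y._ : a -> Int
  unify a -> Int ~ Int -> b
  unify a ~ Int
  unify Int ~ b
_ _ : Int
  unify Int ~ Int
  unify Bool ~ Bool
  unify Int ~ Int
  unify Int ~ Int
  unify Bool ~ Bool
  unify Int ~ Int
z : c
  unify c ~ Int
\z._ : Int -> Int
  unify Bool ~ Bool
  unify Int ~ Int
\u._ : d -> Int
  unify Int -> Int ~ d -> Int
  unify Int ~ d
  unify Int ~ Int
let x : Int -> Int
  unify Int ~ Int
  unify Int ~ Int
  unify Bool ~ Bool
  unify Bool ~ Bool
  unify Int ~ Int
  unify Bool ~ Bool
  unify Int ~ Int
  unify Int ~ Int
  unify Int ~ Int
\w._ : f -> Int
\v._ : e -> f -> Int
  unify e -> f -> Int ~ Bool -> g
  unify e ~ Bool
  unify f -> Int ~ g
_ _ : f -> Int
  unify f -> Int ~ Bool -> h
  unify f ~ Bool
  unify Int ~ h
_ _ : Int
  unify Int ~ Int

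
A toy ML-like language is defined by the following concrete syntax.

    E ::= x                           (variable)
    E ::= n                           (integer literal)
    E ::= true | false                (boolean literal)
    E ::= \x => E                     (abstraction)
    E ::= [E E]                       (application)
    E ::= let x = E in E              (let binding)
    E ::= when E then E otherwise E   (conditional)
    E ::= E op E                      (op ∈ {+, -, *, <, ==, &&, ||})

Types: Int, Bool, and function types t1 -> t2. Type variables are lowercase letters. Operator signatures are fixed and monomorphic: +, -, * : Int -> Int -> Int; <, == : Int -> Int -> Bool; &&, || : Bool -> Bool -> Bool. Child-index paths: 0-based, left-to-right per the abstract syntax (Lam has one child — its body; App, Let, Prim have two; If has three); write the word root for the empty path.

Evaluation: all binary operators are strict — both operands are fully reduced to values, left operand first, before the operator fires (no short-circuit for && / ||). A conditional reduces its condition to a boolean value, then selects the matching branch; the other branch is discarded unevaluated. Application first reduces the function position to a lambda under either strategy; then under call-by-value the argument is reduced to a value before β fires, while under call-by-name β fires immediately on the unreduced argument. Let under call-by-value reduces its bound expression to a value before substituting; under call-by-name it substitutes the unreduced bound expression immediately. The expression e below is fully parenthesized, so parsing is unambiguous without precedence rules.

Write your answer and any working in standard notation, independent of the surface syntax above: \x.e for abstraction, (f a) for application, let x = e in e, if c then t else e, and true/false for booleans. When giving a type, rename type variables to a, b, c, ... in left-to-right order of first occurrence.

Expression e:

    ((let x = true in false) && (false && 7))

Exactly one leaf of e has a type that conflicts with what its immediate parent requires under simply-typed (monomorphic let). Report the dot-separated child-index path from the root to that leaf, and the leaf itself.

Derivation:
let x : Bool
  unify Bool ~ Bool
  unify Bool ~ Bool
  unify Int ~ Bool
  FAIL: mismatch Int ~ Bool

Answer: 1.1 : 7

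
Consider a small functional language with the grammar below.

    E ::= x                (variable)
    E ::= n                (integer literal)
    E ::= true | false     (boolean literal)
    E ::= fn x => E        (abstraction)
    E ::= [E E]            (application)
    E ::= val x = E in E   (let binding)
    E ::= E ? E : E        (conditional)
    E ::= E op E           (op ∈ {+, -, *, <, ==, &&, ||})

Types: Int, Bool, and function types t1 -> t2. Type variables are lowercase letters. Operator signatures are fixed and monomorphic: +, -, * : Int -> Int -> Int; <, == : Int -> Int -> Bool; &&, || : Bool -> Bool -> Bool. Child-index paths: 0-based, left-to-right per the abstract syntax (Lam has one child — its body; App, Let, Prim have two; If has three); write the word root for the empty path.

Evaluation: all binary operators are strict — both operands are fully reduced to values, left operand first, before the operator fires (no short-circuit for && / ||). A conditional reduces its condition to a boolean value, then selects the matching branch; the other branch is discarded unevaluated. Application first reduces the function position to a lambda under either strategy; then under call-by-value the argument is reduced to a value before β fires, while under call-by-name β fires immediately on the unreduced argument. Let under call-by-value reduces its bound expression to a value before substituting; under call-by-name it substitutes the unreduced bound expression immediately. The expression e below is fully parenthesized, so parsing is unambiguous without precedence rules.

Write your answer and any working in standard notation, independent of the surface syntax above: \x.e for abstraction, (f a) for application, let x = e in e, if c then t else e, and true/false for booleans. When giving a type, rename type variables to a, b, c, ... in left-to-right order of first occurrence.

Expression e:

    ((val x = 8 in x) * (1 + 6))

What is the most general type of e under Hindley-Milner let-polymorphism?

Working:
let x : Int
x : Int
  unify Int ~ Int
  unify Int ~ Int
  unify Int ~ Int
  unify Int ~ Int

Answer: Int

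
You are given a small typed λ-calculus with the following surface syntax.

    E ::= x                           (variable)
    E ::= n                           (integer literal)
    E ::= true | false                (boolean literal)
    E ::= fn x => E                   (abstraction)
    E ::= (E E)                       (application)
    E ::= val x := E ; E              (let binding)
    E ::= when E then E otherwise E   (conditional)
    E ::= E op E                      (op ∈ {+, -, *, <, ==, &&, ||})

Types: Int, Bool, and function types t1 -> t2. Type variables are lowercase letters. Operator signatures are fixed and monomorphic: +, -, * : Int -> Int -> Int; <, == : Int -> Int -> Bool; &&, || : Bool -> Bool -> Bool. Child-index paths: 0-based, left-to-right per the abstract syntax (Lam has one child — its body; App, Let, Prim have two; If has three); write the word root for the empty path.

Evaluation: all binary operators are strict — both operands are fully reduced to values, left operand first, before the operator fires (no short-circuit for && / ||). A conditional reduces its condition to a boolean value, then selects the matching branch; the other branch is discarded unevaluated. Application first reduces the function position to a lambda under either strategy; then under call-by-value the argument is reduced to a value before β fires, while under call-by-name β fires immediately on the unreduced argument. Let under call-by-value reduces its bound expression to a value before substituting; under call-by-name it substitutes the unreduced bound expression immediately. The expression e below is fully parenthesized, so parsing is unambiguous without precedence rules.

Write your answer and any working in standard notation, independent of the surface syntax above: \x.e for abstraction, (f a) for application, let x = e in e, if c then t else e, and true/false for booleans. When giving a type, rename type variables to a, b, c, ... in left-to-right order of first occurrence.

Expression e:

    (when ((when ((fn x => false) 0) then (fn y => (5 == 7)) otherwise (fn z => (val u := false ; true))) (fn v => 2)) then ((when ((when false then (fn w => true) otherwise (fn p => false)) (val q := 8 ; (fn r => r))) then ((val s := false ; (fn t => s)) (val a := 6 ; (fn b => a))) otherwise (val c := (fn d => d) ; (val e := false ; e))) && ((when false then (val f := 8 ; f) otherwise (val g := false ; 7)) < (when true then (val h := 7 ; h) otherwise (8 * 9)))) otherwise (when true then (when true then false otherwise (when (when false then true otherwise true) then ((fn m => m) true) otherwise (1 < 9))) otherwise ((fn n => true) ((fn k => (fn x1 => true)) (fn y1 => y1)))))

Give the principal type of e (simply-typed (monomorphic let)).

Trace:
\x._ : a -> Bool
  unify a -> Bool ~ Int -> b
  unify a ~ Int
  unify Bool ~ b
_ _ : Bool
  unify Bool ~ Bool
  unify Int ~ Int
  unify Int ~ Int
\y._ : c -> Bool
let u : Bool
\z._ : d -> Bool
  unify c -> Bool ~ d -> Bool
  unify c ~ d
  unify Bool ~ Bool
\v._ : e -> Int
  unify d -> Bool ~ (e -> Int) -> f
  unify d ~ e -> Int
  unify Bool ~ f
_ _ : Bool
  unify Bool ~ Bool
  unify Bool ~ Bool
\w._ : g -> Bool
\p._ : h -> Bool
  unify g -> Bool ~ h -> Bool
  unify g ~ h
  unify Bool ~ Bool
let q : Int
r : i
\r._ : i -> i
  unify h -> Bool ~ (i -> i) -> j
  unify h ~ i -> i
  unify Bool ~ j
_ _ : Bool
  unify Bool ~ Bool
let s : Bool
s : Bool
\t._ : k -> Bool
let a : Int
a : Int
\b._ : l -> Int
  unify k -> Bool ~ (l -> Int) -> m
  unify k ~ l -> Int
  unify Bool ~ m
_ _ : Bool
d : n
\d._ : n -> n
let c : n -> n
let e : Bool
e : Bool
  unify Bool ~ Bool
  unify Bool ~ Bool
  unify Bool ~ Bool
let f : Int
f : Int
let g : Bool
  unify Int ~ Int
  unify Int ~ Int
  unify Bool ~ Bool
let h : Int
h : Int
  unify Int ~ Int
  unify Int ~ Int
  unify Int ~ Int
  unify Int ~ Int
  unify Bool ~ Bool
  unify Bool ~ Bool
  unify Bool ~ Bool
  unify Bool ~ Bool
  unify Bool ~ Bool
  unify Bool ~ Bool
m : o
\m._ : o -> o
  unify o -> o ~ Bool -> p
  unify o ~ Bool
  unify Bool ~ p
_ _ : Bool
  unify Int ~ Int
  unify Int ~ Int
  unify Bool ~ Bool
  unify Bool ~ Bool
\n._ : q -> Bool
\x1._ : s -> Bool
\k._ : r -> s -> Bool
y1 : t
\y1._ : t -> t
  unify r -> s -> Bool ~ (t -> t) -> u
  unify r ~ t -> t
  unify s -> Bool ~ u
_ _ : s -> Bool
  unify q -> Bool ~ (s -> Bool) -> v
  unify q ~ s -> Bool
  unify Bool ~ v
_ _ : Bool
  unify Bool ~ Bool
  unify Bool ~ Bool

Answer: Bool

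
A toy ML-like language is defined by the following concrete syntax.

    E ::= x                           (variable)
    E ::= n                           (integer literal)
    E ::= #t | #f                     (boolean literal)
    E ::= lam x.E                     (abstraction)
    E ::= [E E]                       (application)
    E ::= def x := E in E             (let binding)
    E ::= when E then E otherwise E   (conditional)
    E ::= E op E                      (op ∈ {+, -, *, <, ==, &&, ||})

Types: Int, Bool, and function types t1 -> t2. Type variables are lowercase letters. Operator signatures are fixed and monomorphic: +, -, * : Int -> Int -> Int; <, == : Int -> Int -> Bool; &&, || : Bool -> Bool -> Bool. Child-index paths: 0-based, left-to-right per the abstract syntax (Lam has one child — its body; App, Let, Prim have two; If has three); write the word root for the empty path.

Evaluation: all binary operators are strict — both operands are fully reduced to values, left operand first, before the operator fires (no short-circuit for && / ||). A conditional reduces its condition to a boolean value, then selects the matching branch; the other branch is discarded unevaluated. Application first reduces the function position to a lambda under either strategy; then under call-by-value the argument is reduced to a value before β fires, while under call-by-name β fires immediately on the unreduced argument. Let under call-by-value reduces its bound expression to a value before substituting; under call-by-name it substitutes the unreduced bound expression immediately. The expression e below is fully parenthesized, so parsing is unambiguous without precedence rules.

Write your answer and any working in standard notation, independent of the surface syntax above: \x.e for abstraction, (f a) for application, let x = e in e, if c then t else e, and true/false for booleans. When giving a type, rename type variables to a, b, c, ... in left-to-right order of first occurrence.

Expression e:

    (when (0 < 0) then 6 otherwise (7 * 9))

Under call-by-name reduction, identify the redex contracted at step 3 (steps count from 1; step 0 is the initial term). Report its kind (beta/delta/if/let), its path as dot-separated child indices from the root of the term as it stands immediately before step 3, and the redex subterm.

Derivation:
step 0: (if (0 < 0) then 6 else (7 * 9))
step 1: [delta@0] (if false then 6 else (7 * 9))
step 2: [if@root] (7 * 9)
step 3: [delta@root] 63

Answer: delta at root : (7 * 9)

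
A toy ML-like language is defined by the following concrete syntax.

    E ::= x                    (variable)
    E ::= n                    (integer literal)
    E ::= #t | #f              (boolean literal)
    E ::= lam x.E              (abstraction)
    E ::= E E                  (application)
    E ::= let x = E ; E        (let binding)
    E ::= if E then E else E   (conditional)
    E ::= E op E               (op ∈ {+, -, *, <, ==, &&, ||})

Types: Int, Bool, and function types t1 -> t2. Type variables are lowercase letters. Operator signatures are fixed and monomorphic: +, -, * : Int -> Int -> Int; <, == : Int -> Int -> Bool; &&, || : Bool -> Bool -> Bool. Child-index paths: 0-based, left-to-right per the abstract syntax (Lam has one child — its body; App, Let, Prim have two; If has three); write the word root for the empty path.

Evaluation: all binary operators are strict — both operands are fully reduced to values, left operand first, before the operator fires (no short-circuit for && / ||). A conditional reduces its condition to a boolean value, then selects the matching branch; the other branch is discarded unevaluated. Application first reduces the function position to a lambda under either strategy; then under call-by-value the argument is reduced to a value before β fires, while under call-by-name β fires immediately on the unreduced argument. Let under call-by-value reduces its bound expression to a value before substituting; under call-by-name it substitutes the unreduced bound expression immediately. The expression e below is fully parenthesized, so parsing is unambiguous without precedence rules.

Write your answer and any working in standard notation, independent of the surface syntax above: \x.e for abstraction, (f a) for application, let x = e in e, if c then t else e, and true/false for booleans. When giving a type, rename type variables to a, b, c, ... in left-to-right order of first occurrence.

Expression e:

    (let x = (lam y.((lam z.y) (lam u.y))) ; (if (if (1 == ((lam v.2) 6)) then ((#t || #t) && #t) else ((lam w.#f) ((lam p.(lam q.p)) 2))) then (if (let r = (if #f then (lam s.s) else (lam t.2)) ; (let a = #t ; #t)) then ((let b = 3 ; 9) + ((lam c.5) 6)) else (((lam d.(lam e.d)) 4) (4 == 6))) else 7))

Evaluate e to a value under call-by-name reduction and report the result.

Answer: 7

Derivation:
step 0: (let x = (\y.((\z.y) (\u.y))) in (if (if (1 == ((\v.2) 6)) then ((true || true) && true) else ((\w.false) ((\p.(\q.p)) 2))) then (if (let r = (if false then (\s.s) else (\t.2)) in (let a = true in true)) then ((let b = 3 in 9) + ((\c.5) 6)) else (((\d.(\e.d)) 4) (4 == 6))) else 7))
step 1: [let@root] (if (if (1 == ((\v.2) 6)) then ((true || true) && true) else ((\w.false) ((\p.(\q.p)) 2))) then (if (let r = (if false then (\s.s) else (\t.2)) in (let a = true in true)) then ((let b = 3 in 9) + ((\c.5) 6)) else (((\d.(\e.d)) 4) (4 == 6))) else 7)
step 2: [beta@0.0.1] (if (if (1 == 2) then ((true || true) && true) else ((\w.false) ((\p.(\q.p)) 2))) then (if (let r = (if false then (\s.s) else (\t.2)) in (let a = true in true)) then ((let b = 3 in 9) + ((\c.5) 6)) else (((\d.(\e.d)) 4) (4 == 6))) else 7)
step 3: [delta@0.0] (if (if false then ((true || true) && true) else ((\w.false) ((\p.(\q.p)) 2))) then (if (let r = (if false then (\s.s) else (\t.2)) in (let a = true in true)) then ((let b = 3 in 9) + ((\c.5) 6)) else (((\d.(\e.d)) 4) (4 == 6))) else 7)
step 4: [if@0] (if ((\w.false) ((\p.(\q.p)) 2)) then (if (let r = (if false then (\s.s) else (\t.2)) in (let a = true in true)) then ((let b = 3 in 9) + ((\c.5) 6)) else (((\d.(\e.d)) 4) (4 == 6))) else 7)
step 5: [beta@0] (if false then (if (let r = (if false then (\s.s) else (\t.2)) in (let a = true in true)) then ((let b = 3 in 9) + ((\c.5) 6)) else (((\d.(\e.d)) 4) (4 == 6))) else 7)
step 6: [if@root] 7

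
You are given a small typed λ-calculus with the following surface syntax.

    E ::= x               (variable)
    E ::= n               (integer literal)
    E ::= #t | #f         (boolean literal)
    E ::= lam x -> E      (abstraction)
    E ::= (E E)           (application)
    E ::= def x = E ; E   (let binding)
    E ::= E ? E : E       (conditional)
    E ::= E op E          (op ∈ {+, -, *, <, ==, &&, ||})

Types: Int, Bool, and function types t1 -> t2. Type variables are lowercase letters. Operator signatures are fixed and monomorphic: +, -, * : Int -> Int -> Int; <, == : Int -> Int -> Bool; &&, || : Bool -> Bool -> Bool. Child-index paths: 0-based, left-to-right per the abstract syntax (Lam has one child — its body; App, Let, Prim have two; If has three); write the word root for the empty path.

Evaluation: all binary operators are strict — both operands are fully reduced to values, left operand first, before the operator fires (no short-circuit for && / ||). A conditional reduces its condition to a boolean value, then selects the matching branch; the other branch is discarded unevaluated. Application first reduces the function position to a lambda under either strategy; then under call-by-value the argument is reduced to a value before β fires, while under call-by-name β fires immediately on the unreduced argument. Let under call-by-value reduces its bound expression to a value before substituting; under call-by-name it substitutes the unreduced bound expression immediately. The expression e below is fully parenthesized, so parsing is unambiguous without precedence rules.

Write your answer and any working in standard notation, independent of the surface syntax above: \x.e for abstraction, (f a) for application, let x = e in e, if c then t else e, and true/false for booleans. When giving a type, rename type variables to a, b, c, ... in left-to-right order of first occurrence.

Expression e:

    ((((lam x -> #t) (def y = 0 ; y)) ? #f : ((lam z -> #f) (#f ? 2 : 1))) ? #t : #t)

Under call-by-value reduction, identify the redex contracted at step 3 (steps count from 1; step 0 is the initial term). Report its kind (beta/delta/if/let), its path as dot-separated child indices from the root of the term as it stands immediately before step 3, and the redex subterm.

Answer: if at 0 : (if true then false else ((\z.false) (if false then 2 else 1)))

Working:
step 0: (if (if ((\x.true) (let y = 0 in y)) then false else ((\z.false) (if false then 2 else 1))) then true else true)
step 1: [let@0.0.1] (if (if ((\x.true) 0) then false else ((\z.false) (if false then 2 else 1))) then true else true)
step 2: [beta@0.0] (if (if true then false else ((\z.false) (if false then 2 else 1))) then true else true)
step 3: [if@0] (if false then true else true)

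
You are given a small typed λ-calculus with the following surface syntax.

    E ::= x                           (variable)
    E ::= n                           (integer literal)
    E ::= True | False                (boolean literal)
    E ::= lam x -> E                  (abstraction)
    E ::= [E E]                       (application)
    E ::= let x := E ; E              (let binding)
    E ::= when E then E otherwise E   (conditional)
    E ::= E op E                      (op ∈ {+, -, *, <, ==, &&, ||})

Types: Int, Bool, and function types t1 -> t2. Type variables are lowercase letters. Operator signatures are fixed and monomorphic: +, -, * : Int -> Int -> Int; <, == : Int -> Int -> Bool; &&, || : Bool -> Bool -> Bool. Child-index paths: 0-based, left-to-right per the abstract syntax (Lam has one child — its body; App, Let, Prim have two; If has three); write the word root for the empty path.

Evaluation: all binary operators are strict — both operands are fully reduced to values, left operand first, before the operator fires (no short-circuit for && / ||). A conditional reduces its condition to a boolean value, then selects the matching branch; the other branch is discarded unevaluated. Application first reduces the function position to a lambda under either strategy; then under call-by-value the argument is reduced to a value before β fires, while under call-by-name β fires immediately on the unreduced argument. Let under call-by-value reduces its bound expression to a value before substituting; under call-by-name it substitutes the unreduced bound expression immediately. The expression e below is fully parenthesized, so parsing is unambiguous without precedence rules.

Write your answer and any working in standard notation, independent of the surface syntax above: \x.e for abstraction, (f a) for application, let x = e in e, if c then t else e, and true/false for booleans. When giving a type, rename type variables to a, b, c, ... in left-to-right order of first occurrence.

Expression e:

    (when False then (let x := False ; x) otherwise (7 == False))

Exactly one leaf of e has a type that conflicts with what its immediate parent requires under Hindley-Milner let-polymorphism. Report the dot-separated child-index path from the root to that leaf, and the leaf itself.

Working:
  unify Bool ~ Bool
let x : Bool
x : Bool
  unify Int ~ Int
  unify Bool ~ Int
  FAIL: mismatch Bool ~ Int

Answer: 2.1 : false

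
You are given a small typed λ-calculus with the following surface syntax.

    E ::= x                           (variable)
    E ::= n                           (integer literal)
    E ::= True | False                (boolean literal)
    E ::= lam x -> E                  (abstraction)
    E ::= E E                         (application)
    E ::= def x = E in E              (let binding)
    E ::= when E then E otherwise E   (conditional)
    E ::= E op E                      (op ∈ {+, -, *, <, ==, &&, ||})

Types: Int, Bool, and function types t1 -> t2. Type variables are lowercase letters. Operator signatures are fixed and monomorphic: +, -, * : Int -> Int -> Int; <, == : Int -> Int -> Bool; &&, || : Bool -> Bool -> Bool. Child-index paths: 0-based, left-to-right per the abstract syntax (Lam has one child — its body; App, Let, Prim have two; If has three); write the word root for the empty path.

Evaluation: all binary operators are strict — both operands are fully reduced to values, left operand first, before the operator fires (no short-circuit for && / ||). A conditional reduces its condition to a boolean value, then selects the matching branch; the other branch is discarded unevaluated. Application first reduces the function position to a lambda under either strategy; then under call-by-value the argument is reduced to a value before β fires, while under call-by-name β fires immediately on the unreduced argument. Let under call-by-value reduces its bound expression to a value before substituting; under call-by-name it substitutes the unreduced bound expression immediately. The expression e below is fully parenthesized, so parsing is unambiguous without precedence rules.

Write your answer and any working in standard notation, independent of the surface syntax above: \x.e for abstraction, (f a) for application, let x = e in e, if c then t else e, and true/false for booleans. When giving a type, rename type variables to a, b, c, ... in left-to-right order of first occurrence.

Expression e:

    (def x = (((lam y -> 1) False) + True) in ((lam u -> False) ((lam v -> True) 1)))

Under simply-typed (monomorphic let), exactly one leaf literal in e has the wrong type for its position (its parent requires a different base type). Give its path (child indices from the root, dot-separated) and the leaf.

Answer: 0.1 : true

Trace:
\y._ : a -> Int
  unify a -> Int ~ Bool -> b
  unify a ~ Bool
  unify Int ~ b
_ _ : Int
  unify Int ~ Int
  unify Bool ~ Int
  FAIL: mismatch Bool ~ Int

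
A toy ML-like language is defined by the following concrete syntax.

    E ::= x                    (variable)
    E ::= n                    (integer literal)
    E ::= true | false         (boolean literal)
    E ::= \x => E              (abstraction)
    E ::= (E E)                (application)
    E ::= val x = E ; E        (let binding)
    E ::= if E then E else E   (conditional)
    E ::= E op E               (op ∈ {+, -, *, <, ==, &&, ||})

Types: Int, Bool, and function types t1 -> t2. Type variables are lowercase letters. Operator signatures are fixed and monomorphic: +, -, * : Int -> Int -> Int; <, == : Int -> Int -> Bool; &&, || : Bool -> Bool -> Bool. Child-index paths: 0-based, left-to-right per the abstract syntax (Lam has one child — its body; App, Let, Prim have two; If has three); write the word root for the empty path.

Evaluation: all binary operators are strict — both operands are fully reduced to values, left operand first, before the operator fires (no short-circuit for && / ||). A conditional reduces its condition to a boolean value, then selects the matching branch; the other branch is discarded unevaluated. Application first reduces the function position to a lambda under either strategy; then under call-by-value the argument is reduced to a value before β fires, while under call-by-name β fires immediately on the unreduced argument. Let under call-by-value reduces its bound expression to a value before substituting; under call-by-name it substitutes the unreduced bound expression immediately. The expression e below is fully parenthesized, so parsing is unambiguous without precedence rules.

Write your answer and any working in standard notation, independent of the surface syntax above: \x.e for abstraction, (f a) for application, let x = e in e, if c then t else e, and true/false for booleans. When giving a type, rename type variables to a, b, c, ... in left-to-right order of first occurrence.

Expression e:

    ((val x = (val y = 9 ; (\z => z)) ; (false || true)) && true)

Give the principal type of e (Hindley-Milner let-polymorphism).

Working:
let y : Int
z : a
\z._ : a -> a
let x : forall. a -> a
  unify Bool ~ Bool
  unify Bool ~ Bool
  unify Bool ~ Bool
  unify Bool ~ Bool

Answer: Bool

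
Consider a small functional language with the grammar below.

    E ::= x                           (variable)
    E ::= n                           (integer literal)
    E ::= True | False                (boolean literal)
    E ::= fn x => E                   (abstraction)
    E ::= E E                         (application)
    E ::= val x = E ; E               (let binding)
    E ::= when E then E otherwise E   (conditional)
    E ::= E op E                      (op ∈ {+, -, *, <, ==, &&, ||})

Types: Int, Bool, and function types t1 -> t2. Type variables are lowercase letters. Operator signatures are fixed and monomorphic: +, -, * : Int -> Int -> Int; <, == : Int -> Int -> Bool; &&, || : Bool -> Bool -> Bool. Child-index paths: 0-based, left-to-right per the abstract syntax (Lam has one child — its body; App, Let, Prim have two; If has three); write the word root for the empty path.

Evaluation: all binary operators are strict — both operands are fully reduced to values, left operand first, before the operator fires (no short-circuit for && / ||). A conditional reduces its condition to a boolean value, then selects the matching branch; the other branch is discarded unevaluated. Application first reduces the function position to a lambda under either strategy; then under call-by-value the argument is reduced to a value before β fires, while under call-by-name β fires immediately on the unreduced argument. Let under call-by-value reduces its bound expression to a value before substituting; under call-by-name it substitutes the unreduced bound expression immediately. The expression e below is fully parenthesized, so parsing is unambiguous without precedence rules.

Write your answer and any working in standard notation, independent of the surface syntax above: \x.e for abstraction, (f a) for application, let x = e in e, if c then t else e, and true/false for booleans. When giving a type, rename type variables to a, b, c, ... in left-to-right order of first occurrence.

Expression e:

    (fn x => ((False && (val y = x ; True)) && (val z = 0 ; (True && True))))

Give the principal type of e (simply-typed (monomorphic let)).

Working:
  unify Bool ~ Bool
x : a
let y : a
  unify Bool ~ Bool
  unify Bool ~ Bool
let z : Int
  unify Bool ~ Bool
  unify Bool ~ Bool
  unify Bool ~ Bool
\x._ : a -> Bool

Answer: a -> Bool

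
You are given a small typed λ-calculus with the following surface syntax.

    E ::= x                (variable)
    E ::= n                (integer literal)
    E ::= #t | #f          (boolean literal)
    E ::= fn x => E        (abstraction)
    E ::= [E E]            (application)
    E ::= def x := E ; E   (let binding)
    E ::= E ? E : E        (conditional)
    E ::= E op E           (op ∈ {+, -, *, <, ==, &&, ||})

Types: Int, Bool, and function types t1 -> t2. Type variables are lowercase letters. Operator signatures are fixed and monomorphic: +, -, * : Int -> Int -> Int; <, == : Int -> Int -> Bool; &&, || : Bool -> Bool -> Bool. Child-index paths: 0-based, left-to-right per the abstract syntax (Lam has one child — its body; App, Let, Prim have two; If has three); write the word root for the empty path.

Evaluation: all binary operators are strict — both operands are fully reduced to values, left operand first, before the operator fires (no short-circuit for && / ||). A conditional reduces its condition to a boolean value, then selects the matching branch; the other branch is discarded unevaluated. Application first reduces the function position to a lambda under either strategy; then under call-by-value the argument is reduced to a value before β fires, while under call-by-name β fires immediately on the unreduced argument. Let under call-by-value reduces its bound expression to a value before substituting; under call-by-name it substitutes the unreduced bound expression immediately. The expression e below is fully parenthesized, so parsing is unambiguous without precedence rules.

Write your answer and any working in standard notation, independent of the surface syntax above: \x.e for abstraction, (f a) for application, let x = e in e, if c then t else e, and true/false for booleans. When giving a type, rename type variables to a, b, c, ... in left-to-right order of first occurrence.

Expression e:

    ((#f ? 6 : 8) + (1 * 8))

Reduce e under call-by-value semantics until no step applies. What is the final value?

Answer: 16

Derivation:
step 0: ((if false then 6 else 8) + (1 * 8))
step 1: [if@0] (8 + (1 * 8))
step 2: [delta@1] (8 + 8)
step 3: [delta@root] 16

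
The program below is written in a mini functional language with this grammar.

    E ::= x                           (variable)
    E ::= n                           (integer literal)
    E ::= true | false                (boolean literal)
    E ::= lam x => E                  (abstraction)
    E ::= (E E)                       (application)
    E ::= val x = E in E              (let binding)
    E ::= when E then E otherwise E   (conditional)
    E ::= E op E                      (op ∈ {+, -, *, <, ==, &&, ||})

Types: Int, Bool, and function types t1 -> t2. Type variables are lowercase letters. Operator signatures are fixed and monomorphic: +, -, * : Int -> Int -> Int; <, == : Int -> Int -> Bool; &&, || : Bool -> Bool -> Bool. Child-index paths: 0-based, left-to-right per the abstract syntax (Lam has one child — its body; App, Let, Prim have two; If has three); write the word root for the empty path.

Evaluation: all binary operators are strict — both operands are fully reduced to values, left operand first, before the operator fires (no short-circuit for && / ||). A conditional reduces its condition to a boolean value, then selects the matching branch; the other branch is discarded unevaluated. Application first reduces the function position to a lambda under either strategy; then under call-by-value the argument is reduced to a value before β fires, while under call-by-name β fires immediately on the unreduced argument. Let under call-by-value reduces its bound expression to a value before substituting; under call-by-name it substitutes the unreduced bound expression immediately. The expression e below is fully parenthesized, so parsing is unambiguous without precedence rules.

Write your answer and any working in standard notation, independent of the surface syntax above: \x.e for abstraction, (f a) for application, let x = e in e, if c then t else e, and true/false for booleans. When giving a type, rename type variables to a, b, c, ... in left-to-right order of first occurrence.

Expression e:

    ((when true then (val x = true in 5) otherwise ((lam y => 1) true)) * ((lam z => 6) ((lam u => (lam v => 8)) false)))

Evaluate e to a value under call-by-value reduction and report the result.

Trace:
step 0: ((if true then (let x = true in 5) else ((\y.1) true)) * ((\z.6) ((\u.(\v.8)) false)))
step 1: [if@0] ((let x = true in 5) * ((\z.6) ((\u.(\v.8)) false)))
step 2: [let@0] (5 * ((\z.6) ((\u.(\v.8)) false)))
step 3: [beta@1.1] (5 * ((\z.6) (\v.8)))
step 4: [beta@1] (5 * 6)
step 5: [delta@root] 30

Answer: 30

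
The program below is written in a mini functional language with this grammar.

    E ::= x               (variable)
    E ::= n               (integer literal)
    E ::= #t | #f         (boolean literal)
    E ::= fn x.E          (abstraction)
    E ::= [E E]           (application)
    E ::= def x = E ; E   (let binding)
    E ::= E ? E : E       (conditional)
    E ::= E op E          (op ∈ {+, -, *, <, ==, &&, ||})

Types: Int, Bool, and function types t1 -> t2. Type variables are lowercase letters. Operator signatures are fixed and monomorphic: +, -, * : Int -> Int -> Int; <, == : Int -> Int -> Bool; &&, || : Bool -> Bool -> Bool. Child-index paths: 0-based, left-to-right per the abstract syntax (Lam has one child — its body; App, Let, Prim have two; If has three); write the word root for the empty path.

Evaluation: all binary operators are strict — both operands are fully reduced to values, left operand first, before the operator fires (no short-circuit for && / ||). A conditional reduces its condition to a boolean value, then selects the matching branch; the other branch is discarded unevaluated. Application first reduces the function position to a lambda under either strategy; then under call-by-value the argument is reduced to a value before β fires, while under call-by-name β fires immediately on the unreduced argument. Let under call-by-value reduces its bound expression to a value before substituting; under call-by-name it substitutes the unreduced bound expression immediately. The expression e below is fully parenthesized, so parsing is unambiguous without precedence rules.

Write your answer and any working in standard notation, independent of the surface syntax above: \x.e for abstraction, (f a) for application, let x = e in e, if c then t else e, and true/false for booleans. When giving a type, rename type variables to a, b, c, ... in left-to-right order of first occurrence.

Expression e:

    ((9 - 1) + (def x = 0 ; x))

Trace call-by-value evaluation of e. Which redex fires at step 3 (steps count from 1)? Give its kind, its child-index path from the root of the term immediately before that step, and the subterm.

Answer: delta at root : (8 + 0)

Working:
step 0: ((9 - 1) + (let x = 0 in x))
step 1: [delta@0] (8 + (let x = 0 in x))
step 2: [let@1] (8 + 0)
step 3: [delta@root] 8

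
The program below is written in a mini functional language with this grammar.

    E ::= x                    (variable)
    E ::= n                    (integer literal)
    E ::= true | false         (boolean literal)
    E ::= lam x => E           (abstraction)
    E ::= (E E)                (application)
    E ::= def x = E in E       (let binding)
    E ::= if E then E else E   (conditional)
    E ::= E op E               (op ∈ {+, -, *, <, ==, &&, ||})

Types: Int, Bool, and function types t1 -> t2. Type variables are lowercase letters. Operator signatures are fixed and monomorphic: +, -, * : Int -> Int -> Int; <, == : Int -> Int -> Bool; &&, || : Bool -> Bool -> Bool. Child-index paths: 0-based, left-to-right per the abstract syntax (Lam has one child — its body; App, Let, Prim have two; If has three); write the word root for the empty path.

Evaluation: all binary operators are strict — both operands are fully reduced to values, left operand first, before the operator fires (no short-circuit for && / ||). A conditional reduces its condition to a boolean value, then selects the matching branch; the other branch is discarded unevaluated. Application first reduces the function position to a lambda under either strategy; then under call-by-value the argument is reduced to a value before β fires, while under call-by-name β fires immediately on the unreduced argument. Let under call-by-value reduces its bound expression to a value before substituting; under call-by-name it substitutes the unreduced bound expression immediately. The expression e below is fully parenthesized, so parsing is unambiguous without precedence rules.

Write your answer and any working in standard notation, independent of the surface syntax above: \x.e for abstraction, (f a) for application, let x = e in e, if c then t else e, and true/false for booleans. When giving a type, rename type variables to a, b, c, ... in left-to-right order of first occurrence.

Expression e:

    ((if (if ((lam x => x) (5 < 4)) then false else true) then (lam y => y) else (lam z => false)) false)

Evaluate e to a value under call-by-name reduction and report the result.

Answer: false

Derivation:
step 0: ((if (if ((\x.x) (5 < 4)) then false else true) then (\y.y) else (\z.false)) false)
step 1: [beta@0.0.0] ((if (if (5 < 4) then false else true) then (\y.y) else (\z.false)) false)
step 2: [delta@0.0.0] ((if (if false then false else true) then (\y.y) else (\z.false)) false)
step 3: [if@0.0] ((if true then (\y.y) else (\z.false)) false)
step 4: [if@0] ((\y.y) false)
step 5: [beta@root] false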